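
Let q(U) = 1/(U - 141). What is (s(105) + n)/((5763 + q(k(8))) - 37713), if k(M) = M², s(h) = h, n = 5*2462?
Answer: -955955/2460151 ≈ -0.38858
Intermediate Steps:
n = 12310
q(U) = 1/(-141 + U)
(s(105) + n)/((5763 + q(k(8))) - 37713) = (105 + 12310)/((5763 + 1/(-141 + 8²)) - 37713) = 12415/((5763 + 1/(-141 + 64)) - 37713) = 12415/((5763 + 1/(-77)) - 37713) = 12415/((5763 - 1/77) - 37713) = 12415/(443750/77 - 37713) = 12415/(-2460151/77) = 12415*(-77/2460151) = -955955/2460151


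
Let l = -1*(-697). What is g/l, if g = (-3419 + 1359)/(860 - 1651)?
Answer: 2060/551327 ≈ 0.0037364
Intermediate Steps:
l = 697
g = 2060/791 (g = -2060/(-791) = -2060*(-1/791) = 2060/791 ≈ 2.6043)
g/l = (2060/791)/697 = (2060/791)*(1/697) = 2060/551327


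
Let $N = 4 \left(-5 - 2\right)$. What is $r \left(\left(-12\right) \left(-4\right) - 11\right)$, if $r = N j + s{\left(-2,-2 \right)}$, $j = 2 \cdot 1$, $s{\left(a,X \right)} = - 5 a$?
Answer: $-1702$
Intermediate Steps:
$N = -28$ ($N = 4 \left(-7\right) = -28$)
$j = 2$
$r = -46$ ($r = \left(-28\right) 2 - -10 = -56 + 10 = -46$)
$r \left(\left(-12\right) \left(-4\right) - 11\right) = - 46 \left(\left(-12\right) \left(-4\right) - 11\right) = - 46 \left(48 - 11\right) = \left(-46\right) 37 = -1702$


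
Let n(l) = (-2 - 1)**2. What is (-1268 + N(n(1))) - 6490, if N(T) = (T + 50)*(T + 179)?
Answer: 3334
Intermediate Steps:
n(l) = 9 (n(l) = (-3)**2 = 9)
N(T) = (50 + T)*(179 + T)
(-1268 + N(n(1))) - 6490 = (-1268 + (8950 + 9**2 + 229*9)) - 6490 = (-1268 + (8950 + 81 + 2061)) - 6490 = (-1268 + 11092) - 6490 = 9824 - 6490 = 3334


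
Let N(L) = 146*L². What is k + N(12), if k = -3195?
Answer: 17829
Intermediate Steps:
k + N(12) = -3195 + 146*12² = -3195 + 146*144 = -3195 + 21024 = 17829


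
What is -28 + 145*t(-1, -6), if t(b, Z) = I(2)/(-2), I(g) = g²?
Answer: -318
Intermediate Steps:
t(b, Z) = -2 (t(b, Z) = 2²/(-2) = 4*(-½) = -2)
-28 + 145*t(-1, -6) = -28 + 145*(-2) = -28 - 290 = -318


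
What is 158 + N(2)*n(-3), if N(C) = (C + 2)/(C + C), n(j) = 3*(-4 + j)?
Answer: 137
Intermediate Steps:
n(j) = -12 + 3*j
N(C) = (2 + C)/(2*C) (N(C) = (2 + C)/((2*C)) = (2 + C)*(1/(2*C)) = (2 + C)/(2*C))
158 + N(2)*n(-3) = 158 + ((1/2)*(2 + 2)/2)*(-12 + 3*(-3)) = 158 + ((1/2)*(1/2)*4)*(-12 - 9) = 158 + 1*(-21) = 158 - 21 = 137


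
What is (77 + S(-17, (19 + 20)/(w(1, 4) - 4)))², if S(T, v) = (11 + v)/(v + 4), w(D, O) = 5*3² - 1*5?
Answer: 23444964/3721 ≈ 6300.7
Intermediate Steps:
w(D, O) = 40 (w(D, O) = 5*9 - 5 = 45 - 5 = 40)
S(T, v) = (11 + v)/(4 + v)
(77 + S(-17, (19 + 20)/(w(1, 4) - 4)))² = (77 + (11 + (19 + 20)/(40 - 4))/(4 + (19 + 20)/(40 - 4)))² = (77 + (11 + 39/36)/(4 + 39/36))² = (77 + (11 + 39*(1/36))/(4 + 39*(1/36)))² = (77 + (11 + 13/12)/(4 + 13/12))² = (77 + (145/12)/(61/12))² = (77 + (12/61)*(145/12))² = (77 + 145/61)² = (4842/61)² = 23444964/3721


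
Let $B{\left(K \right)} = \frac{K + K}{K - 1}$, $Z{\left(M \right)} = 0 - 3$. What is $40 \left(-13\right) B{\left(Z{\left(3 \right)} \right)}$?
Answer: $-780$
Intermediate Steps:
$Z{\left(M \right)} = -3$
$B{\left(K \right)} = \frac{2 K}{-1 + K}$
$40 \left(-13\right) B{\left(Z{\left(3 \right)} \right)} = 40 \left(-13\right) 2 \left(-3\right) \frac{1}{-1 - 3} = - 520 \cdot 2 \left(-3\right) \frac{1}{-4} = - 520 \cdot 2 \left(-3\right) \left(- \frac{1}{4}\right) = \left(-520\right) \frac{3}{2} = -780$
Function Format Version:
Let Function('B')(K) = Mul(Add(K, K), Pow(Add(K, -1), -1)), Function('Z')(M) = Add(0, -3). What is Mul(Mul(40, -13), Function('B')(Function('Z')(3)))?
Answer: -780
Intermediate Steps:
Function('Z')(M) = -3
Function('B')(K) = Mul(2, K, Pow(Add(-1, K), -1)) (Function('B')(K) = Mul(Mul(2, K), Pow(Add(-1, K), -1)) = Mul(2, K, Pow(Add(-1, K), -1)))
Mul(Mul(40, -13), Function('B')(Function('Z')(3))) = Mul(Mul(40, -13), Mul(2, -3, Pow(Add(-1, -3), -1))) = Mul(-520, Mul(2, -3, Pow(-4, -1))) = Mul(-520, Mul(2, -3, Rational(-1, 4))) = Mul(-520, Rational(3, 2)) = -780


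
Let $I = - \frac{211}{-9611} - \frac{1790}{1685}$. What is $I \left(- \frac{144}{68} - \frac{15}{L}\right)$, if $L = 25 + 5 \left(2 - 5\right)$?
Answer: $\frac{414464613}{110122838} \approx 3.7637$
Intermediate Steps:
$L = 10$ ($L = 25 + 5 \left(-3\right) = 25 - 15 = 10$)
$I = - \frac{3369631}{3238907}$ ($I = \left(-211\right) \left(- \frac{1}{9611}\right) - \frac{358}{337} = \frac{211}{9611} - \frac{358}{337} = - \frac{3369631}{3238907} \approx -1.0404$)
$I \left(- \frac{144}{68} - \frac{15}{L}\right) = - \frac{3369631 \left(- \frac{144}{68} - \frac{15}{10}\right)}{3238907} = - \frac{3369631 \left(\left(-144\right) \frac{1}{68} - \frac{3}{2}\right)}{3238907} = - \frac{3369631 \left(- \frac{36}{17} - \frac{3}{2}\right)}{3238907} = \left(- \frac{3369631}{3238907}\right) \left(- \frac{123}{34}\right) = \frac{414464613}{110122838}$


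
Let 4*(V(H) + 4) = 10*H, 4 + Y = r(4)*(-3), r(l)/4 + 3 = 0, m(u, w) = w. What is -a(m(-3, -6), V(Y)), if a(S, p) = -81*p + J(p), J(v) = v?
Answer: 6080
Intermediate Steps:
r(l) = -12 (r(l) = -12 + 4*0 = -12 + 0 = -12)
Y = 32 (Y = -4 - 12*(-3) = -4 + 36 = 32)
V(H) = -4 + 5*H/2 (V(H) = -4 + (10*H)/4 = -4 + 5*H/2)
a(S, p) = -80*p (a(S, p) = -81*p + p = -80*p)
-a(m(-3, -6), V(Y)) = -(-80)*(-4 + (5/2)*32) = -(-80)*(-4 + 80) = -(-80)*76 = -1*(-6080) = 6080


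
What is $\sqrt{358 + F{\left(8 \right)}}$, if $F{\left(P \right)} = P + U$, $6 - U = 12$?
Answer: $6 \sqrt{10} \approx 18.974$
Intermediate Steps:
$U = -6$ ($U = 6 - 12 = -6$)
$F{\left(P \right)} = -6 + P$ ($F{\left(P \right)} = P - 6 = -6 + P$)
$\sqrt{358 + F{\left(8 \right)}} = \sqrt{358 + \left(-6 + 8\right)} = \sqrt{358 + 2} = \sqrt{360} = 6 \sqrt{10}$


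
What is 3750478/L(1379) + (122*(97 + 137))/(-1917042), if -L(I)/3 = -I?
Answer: 1198284290500/1321800459 ≈ 906.55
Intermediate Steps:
L(I) = 3*I (L(I) = -(-3)*I = 3*I)
3750478/L(1379) + (122*(97 + 137))/(-1917042) = 3750478/((3*1379)) + (122*(97 + 137))/(-1917042) = 3750478/4137 + (122*234)*(-1/1917042) = 3750478*(1/4137) + 28548*(-1/1917042) = 3750478/4137 - 4758/319507 = 1198284290500/1321800459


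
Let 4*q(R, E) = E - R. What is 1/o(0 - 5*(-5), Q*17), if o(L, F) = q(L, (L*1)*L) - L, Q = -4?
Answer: 1/125 ≈ 0.0080000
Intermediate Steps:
q(R, E) = -R/4 + E/4 (q(R, E) = (E - R)/4 = -R/4 + E/4)
o(L, F) = -5*L/4 + L²/4 (o(L, F) = (-L/4 + ((L*1)*L)/4) - L = (-L/4 + (L*L)/4) - L = (-L/4 + L²/4) - L = -5*L/4 + L²/4)
1/o(0 - 5*(-5), Q*17) = 1/((0 - 5*(-5))*(-5 + (0 - 5*(-5)))/4) = 1/((0 + 25)*(-5 + (0 + 25))/4) = 1/((¼)*25*(-5 + 25)) = 1/((¼)*25*20) = 1/125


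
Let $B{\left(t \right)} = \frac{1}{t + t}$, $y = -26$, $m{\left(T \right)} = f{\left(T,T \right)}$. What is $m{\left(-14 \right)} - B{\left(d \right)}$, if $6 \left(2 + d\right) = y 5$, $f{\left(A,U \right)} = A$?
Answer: $- \frac{1985}{142} \approx -13.979$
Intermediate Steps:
$m{\left(T \right)} = T$
$d = - \frac{71}{3}$ ($d = -2 + \frac{\left(-26\right) 5}{6} = -2 + \frac{1}{6} \left(-130\right) = -2 - \frac{65}{3} = - \frac{71}{3} \approx -23.667$)
$B{\left(t \right)} = \frac{1}{2 t}$
$m{\left(-14 \right)} - B{\left(d \right)} = -14 - \frac{1}{2 \left(- \frac{71}{3}\right)} = -14 - \frac{1}{2} \left(- \frac{3}{71}\right) = -14 - - \frac{3}{142} = -14 + \frac{3}{142} = - \frac{1985}{142}$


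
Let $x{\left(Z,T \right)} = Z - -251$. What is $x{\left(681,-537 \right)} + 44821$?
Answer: $45753$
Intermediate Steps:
$x{\left(Z,T \right)} = 251 + Z$ ($x{\left(Z,T \right)} = Z + 251 = 251 + Z$)
$x{\left(681,-537 \right)} + 44821 = \left(251 + 681\right) + 44821 = 932 + 44821 = 45753$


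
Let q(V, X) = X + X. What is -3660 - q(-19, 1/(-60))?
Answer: -109799/30 ≈ -3660.0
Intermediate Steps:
q(V, X) = 2*X
-3660 - q(-19, 1/(-60)) = -3660 - 2/(-60) = -3660 - 2*(-1)/60 = -3660 - 1*(-1/30) = -3660 + 1/30 = -109799/30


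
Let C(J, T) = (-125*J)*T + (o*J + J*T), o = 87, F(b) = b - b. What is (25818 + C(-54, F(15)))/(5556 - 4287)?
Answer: 7040/423 ≈ 16.643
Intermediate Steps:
F(b) = 0
C(J, T) = 87*J - 124*J*T (C(J, T) = (-125*J)*T + (87*J + J*T) = -125*J*T + (87*J + J*T) = 87*J - 124*J*T)
(25818 + C(-54, F(15)))/(5556 - 4287) = (25818 - 54*(87 - 124*0))/(5556 - 4287) = (25818 - 54*(87 + 0))/1269 = (25818 - 54*87)*(1/1269) = (25818 - 4698)*(1/1269) = 21120*(1/1269) = 7040/423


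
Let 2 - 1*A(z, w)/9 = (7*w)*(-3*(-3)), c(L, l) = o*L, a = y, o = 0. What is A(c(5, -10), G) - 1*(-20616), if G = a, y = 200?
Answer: -92766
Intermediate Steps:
a = 200
G = 200
c(L, l) = 0 (c(L, l) = 0*L = 0)
A(z, w) = 18 - 567*w (A(z, w) = 18 - 9*7*w*(-3*(-3)) = 18 - 9*7*w*9 = 18 - 567*w)
A(c(5, -10), G) - 1*(-20616) = (18 - 567*200) - 1*(-20616) = (18 - 113400) + 20616 = -113382 + 20616 = -92766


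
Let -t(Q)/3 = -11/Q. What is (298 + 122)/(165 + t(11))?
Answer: 5/2 ≈ 2.5000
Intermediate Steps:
t(Q) = 33/Q (t(Q) = -(-33)/Q = 33/Q)
(298 + 122)/(165 + t(11)) = (298 + 122)/(165 + 33/11) = 420/(165 + 33*(1/11)) = 420/(165 + 3) = 420/168 = 420*(1/168) = 5/2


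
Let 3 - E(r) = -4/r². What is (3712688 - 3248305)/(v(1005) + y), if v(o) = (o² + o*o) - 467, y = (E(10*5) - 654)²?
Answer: 181399609375/954446061251 ≈ 0.19006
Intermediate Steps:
E(r) = 3 + 4/r² (E(r) = 3 - (-4)/(r²) = 3 - (-4)/r² = 3 + 4/r²)
y = 165546451876/390625 (y = ((3 + 4/(10*5)²) - 654)² = ((3 + 4/50²) - 654)² = ((3 + 4*(1/2500)) - 654)² = ((3 + 1/625) - 654)² = (1876/625 - 654)² = (-406874/625)² = 165546451876/390625 ≈ 4.2380e+5)
v(o) = -467 + 2*o² (v(o) = (o² + o²) - 467 = 2*o² - 467 = -467 + 2*o²)
(3712688 - 3248305)/(v(1005) + y) = (3712688 - 3248305)/((-467 + 2*1005²) + 165546451876/390625) = 464383/((-467 + 2*1010025) + 165546451876/390625) = 464383/((-467 + 2020050) + 165546451876/390625) = 464383/(2019583 + 165546451876/390625) = 464383/(954446061251/390625) = 464383*(390625/954446061251) = 181399609375/954446061251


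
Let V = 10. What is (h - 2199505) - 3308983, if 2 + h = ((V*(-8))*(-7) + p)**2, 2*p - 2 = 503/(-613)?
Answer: -7807321193151/1503076 ≈ -5.1942e+6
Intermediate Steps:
p = 723/1226 (p = 1 + (503/(-613))/2 = 1 + (503*(-1/613))/2 = 1 + (1/2)*(-503/613) = 1 - 503/1226 = 723/1226 ≈ 0.58972)
h = 472354915937/1503076 (h = -2 + ((10*(-8))*(-7) + 723/1226)**2 = -2 + (-80*(-7) + 723/1226)**2 = -2 + (560 + 723/1226)**2 = -2 + (687283/1226)**2 = -2 + 472357922089/1503076 = 472354915937/1503076 ≈ 3.1426e+5)
(h - 2199505) - 3308983 = (472354915937/1503076 - 2199505) - 3308983 = -2833668261443/1503076 - 3308983 = -7807321193151/1503076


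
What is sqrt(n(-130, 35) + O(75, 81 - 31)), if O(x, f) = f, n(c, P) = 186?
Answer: 2*sqrt(59) ≈ 15.362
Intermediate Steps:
sqrt(n(-130, 35) + O(75, 81 - 31)) = sqrt(186 + (81 - 31)) = sqrt(186 + 50) = sqrt(236) = 2*sqrt(59)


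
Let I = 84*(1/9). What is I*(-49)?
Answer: -1372/3 ≈ -457.33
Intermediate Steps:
I = 28/3 (I = 84*(1*(1/9)) = 84*(1/9) = 28/3 ≈ 9.3333)
I*(-49) = (28/3)*(-49) = -1372/3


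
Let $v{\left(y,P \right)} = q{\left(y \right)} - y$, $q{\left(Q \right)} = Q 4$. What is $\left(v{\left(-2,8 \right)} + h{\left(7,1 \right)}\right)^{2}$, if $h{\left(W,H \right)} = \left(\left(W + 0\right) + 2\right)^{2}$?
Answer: $5625$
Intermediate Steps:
$q{\left(Q \right)} = 4 Q$
$h{\left(W,H \right)} = \left(2 + W\right)^{2}$ ($h{\left(W,H \right)} = \left(W + 2\right)^{2} = \left(2 + W\right)^{2}$)
$v{\left(y,P \right)} = 3 y$ ($v{\left(y,P \right)} = 4 y - y = 3 y$)
$\left(v{\left(-2,8 \right)} + h{\left(7,1 \right)}\right)^{2} = \left(3 \left(-2\right) + \left(2 + 7\right)^{2}\right)^{2} = \left(-6 + 9^{2}\right)^{2} = \left(-6 + 81\right)^{2} = 75^{2} = 5625$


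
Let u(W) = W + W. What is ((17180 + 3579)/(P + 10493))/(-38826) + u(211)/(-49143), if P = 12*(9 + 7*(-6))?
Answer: -55485061007/6421779904482 ≈ -0.0086401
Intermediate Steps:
u(W) = 2*W
P = -396 (P = 12*(9 - 42) = 12*(-33) = -396)
((17180 + 3579)/(P + 10493))/(-38826) + u(211)/(-49143) = ((17180 + 3579)/(-396 + 10493))/(-38826) + (2*211)/(-49143) = (20759/10097)*(-1/38826) + 422*(-1/49143) = (20759*(1/10097))*(-1/38826) - 422/49143 = (20759/10097)*(-1/38826) - 422/49143 = -20759/392026122 - 422/49143 = -55485061007/6421779904482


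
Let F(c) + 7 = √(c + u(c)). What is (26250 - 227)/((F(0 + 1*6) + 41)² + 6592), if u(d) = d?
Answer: 12621155/3760132 - 442391*√3/7520264 ≈ 3.2547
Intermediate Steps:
F(c) = -7 + √2*√c (F(c) = -7 + √(c + c) = -7 + √(2*c) = -7 + √2*√c)
(26250 - 227)/((F(0 + 1*6) + 41)² + 6592) = (26250 - 227)/(((-7 + √2*√(0 + 1*6)) + 41)² + 6592) = 26023/(((-7 + √2*√(0 + 6)) + 41)² + 6592) = 26023/(((-7 + √2*√6) + 41)² + 6592) = 26023/(((-7 + 2*√3) + 41)² + 6592) = 26023/((34 + 2*√3)² + 6592) = 26023/(6592 + (34 + 2*√3)²)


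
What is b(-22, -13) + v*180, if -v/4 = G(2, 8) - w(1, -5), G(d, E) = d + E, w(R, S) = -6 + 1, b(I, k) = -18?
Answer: -10818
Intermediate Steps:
w(R, S) = -5
G(d, E) = E + d
v = -60 (v = -4*((8 + 2) - 1*(-5)) = -4*(10 + 5) = -4*15 = -60)
b(-22, -13) + v*180 = -18 - 60*180 = -18 - 10800 = -10818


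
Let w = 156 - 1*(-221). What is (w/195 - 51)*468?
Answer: -114816/5 ≈ -22963.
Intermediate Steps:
w = 377 (w = 156 + 221 = 377)
(w/195 - 51)*468 = (377/195 - 51)*468 = (377*(1/195) - 51)*468 = (29/15 - 51)*468 = -736/15*468 = -114816/5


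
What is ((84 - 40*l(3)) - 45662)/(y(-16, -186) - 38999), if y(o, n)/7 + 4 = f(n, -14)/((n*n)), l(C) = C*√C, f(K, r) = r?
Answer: 788408244/675089095 + 415152*√3/135017819 ≈ 1.1732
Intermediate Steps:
l(C) = C^(3/2)
y(o, n) = -28 - 98/n² (y(o, n) = -28 + 7*(-14/n²) = -28 - 98/n²)
((84 - 40*l(3)) - 45662)/(y(-16, -186) - 38999) = ((84 - 120*√3) - 45662)/((-28 - 98/(-186)²) - 38999) = ((84 - 120*√3) - 45662)/((-28 - 98*1/34596) - 38999) = ((84 - 120*√3) - 45662)/((-28 - 49/17298) - 38999) = (-45578 - 120*√3)/(-484393/17298 - 38999) = (-45578 - 120*√3)/(-675089095/17298) = (-45578 - 120*√3)*(-17298/675089095) = 788408244/675089095 + 415152*√3/135017819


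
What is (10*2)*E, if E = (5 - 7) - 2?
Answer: -80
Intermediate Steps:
E = -4 (E = -2 - 2 = -4)
(10*2)*E = (10*2)*(-4) = 20*(-4) = -80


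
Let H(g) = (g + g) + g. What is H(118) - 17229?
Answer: -16875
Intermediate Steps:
H(g) = 3*g (H(g) = 2*g + g = 3*g)
H(118) - 17229 = 3*118 - 17229 = 354 - 17229 = -16875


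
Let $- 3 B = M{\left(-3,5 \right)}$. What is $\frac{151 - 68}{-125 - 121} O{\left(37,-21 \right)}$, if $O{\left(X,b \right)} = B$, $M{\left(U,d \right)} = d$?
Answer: $\frac{415}{738} \approx 0.56233$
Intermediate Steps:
$B = - \frac{5}{3}$ ($B = \left(- \frac{1}{3}\right) 5 = - \frac{5}{3} \approx -1.6667$)
$O{\left(X,b \right)} = - \frac{5}{3}$
$\frac{151 - 68}{-125 - 121} O{\left(37,-21 \right)} = \frac{151 - 68}{-125 - 121} \left(- \frac{5}{3}\right) = \frac{83}{-246} \left(- \frac{5}{3}\right) = 83 \left(- \frac{1}{246}\right) \left(- \frac{5}{3}\right) = \left(- \frac{83}{246}\right) \left(- \frac{5}{3}\right) = \frac{415}{738}$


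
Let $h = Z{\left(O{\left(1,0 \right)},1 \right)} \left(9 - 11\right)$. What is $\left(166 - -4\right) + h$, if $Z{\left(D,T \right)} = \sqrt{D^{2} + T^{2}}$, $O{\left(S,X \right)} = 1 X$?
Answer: $168$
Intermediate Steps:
$O{\left(S,X \right)} = X$
$h = -2$ ($h = \sqrt{0^{2} + 1^{2}} \left(9 - 11\right) = \sqrt{0 + 1} \left(-2\right) = \sqrt{1} \left(-2\right) = 1 \left(-2\right) = -2$)
$\left(166 - -4\right) + h = \left(166 - -4\right) - 2 = \left(166 + 4\right) - 2 = 170 - 2 = 168$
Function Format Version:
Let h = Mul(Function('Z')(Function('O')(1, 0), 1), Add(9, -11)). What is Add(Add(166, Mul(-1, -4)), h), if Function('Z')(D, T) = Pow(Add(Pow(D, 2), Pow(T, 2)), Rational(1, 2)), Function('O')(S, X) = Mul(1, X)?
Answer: 168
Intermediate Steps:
Function('O')(S, X) = X
h = -2 (h = Mul(Pow(Add(Pow(0, 2), Pow(1, 2)), Rational(1, 2)), Add(9, -11)) = Mul(Pow(Add(0, 1), Rational(1, 2)), -2) = Mul(Pow(1, Rational(1, 2)), -2) = Mul(1, -2) = -2)
Add(Add(166, Mul(-1, -4)), h) = Add(Add(166, Mul(-1, -4)), -2) = Add(Add(166, 4), -2) = Add(170, -2) = 168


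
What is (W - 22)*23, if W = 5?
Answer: -391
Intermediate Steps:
(W - 22)*23 = (5 - 22)*23 = -17*23 = -391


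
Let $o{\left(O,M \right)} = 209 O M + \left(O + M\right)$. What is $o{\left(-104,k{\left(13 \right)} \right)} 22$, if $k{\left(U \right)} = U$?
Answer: $-6218498$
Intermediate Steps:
$o{\left(O,M \right)} = M + O + 209 M O$ ($o{\left(O,M \right)} = 209 M O + \left(M + O\right) = M + O + 209 M O$)
$o{\left(-104,k{\left(13 \right)} \right)} 22 = \left(13 - 104 + 209 \cdot 13 \left(-104\right)\right) 22 = \left(13 - 104 - 282568\right) 22 = \left(-282659\right) 22 = -6218498$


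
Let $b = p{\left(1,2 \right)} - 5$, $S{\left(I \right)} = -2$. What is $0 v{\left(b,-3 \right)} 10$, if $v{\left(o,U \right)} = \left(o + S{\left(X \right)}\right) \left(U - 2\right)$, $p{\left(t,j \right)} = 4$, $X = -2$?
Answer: $0$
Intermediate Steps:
$b = -1$ ($b = 4 - 5 = -1$)
$v{\left(o,U \right)} = \left(-2 + U\right) \left(-2 + o\right)$ ($v{\left(o,U \right)} = \left(o - 2\right) \left(U - 2\right) = \left(-2 + o\right) \left(-2 + U\right) = \left(-2 + U\right) \left(-2 + o\right)$)
$0 v{\left(b,-3 \right)} 10 = 0 \left(4 - -6 - -2 - -3\right) 10 = 0 \left(4 + 6 + 2 + 3\right) 10 = 0 \cdot 15 \cdot 10 = 0 \cdot 10 = 0$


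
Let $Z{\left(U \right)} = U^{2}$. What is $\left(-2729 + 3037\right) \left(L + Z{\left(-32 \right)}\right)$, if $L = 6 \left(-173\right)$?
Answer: $-4312$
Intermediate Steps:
$L = -1038$
$\left(-2729 + 3037\right) \left(L + Z{\left(-32 \right)}\right) = \left(-2729 + 3037\right) \left(-1038 + \left(-32\right)^{2}\right) = 308 \left(-1038 + 1024\right) = 308 \left(-14\right) = -4312$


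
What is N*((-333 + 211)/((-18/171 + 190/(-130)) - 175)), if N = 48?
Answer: 361608/10903 ≈ 33.166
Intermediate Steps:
N*((-333 + 211)/((-18/171 + 190/(-130)) - 175)) = 48*((-333 + 211)/((-18/171 + 190/(-130)) - 175)) = 48*(-122/((-18*1/171 + 190*(-1/130)) - 175)) = 48*(-122/((-2/19 - 19/13) - 175)) = 48*(-122/(-387/247 - 175)) = 48*(-122/(-43612/247)) = 48*(-122*(-247/43612)) = 48*(15067/21806) = 361608/10903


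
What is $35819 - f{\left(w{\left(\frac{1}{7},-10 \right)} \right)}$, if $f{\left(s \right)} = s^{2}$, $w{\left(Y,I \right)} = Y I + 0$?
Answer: $\frac{1755031}{49} \approx 35817.0$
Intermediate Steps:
$w{\left(Y,I \right)} = I Y$ ($w{\left(Y,I \right)} = I Y + 0 = I Y$)
$35819 - f{\left(w{\left(\frac{1}{7},-10 \right)} \right)} = 35819 - \left(- \frac{10}{7}\right)^{2} = 35819 - \frac{100}{49} = \frac{1755031}{49}$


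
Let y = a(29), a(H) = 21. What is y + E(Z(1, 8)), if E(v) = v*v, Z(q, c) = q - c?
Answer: 70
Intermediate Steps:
y = 21
E(v) = v²
y + E(Z(1, 8)) = 21 + (1 - 1*8)² = 21 + (1 - 8)² = 21 + (-7)² = 21 + 49 = 70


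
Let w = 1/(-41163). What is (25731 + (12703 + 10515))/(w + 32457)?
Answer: 2014887687/1336027490 ≈ 1.5081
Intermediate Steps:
w = -1/41163 ≈ -2.4294e-5
(25731 + (12703 + 10515))/(w + 32457) = (25731 + (12703 + 10515))/(-1/41163 + 32457) = (25731 + 23218)/(1336027490/41163) = 48949*(41163/1336027490) = 2014887687/1336027490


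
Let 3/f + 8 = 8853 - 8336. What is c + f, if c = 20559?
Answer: 10464534/509 ≈ 20559.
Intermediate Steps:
f = 3/509 (f = 3/(-8 + (8853 - 8336)) = 3/(-8 + 517) = 3/509 ≈ 0.0058939)
c + f = 20559 + 3/509 = 10464534/509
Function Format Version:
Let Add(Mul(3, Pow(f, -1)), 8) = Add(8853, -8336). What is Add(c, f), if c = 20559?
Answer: Rational(10464534, 509) ≈ 20559.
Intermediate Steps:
f = Rational(3, 509) (f = Mul(3, Pow(Add(-8, Add(8853, -8336)), -1)) = Mul(3, Pow(Add(-8, 517), -1)) = Mul(3, Pow(509, -1)) = Mul(3, Rational(1, 509)) = Rational(3, 509) ≈ 0.0058939)
Add(c, f) = Add(20559, Rational(3, 509)) = Rational(10464534, 509)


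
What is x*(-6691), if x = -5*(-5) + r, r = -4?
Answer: -140511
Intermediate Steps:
x = 21 (x = -5*(-5) - 4 = 25 - 4 = 21)
x*(-6691) = 21*(-6691) = -140511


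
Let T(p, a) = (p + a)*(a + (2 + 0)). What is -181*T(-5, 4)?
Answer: 1086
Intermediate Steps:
T(p, a) = (2 + a)*(a + p) (T(p, a) = (a + p)*(a + 2) = (a + p)*(2 + a) = (2 + a)*(a + p))
-181*T(-5, 4) = -181*(4² + 2*4 + 2*(-5) + 4*(-5)) = -181*(16 + 8 - 10 - 20) = -181*(-6) = 1086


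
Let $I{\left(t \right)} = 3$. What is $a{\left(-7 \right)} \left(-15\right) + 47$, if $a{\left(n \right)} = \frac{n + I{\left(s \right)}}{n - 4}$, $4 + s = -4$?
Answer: $\frac{457}{11} \approx 41.545$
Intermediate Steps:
$s = -8$ ($s = -4 - 4 = -8$)
$a{\left(n \right)} = \frac{3 + n}{-4 + n}$ ($a{\left(n \right)} = \frac{n + 3}{n - 4} = \frac{3 + n}{-4 + n}$)
$a{\left(-7 \right)} \left(-15\right) + 47 = \frac{3 - 7}{-4 - 7} \left(-15\right) + 47 = \frac{1}{-11} \left(-4\right) \left(-15\right) + 47 = \left(- \frac{1}{11}\right) \left(-4\right) \left(-15\right) + 47 = \frac{4}{11} \left(-15\right) + 47 = - \frac{60}{11} + 47 = \frac{457}{11}$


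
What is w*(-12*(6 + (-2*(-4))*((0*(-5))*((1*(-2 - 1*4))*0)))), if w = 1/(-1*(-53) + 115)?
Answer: -3/7 ≈ -0.42857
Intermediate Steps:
w = 1/168 (w = 1/(53 + 115) = 1/168 ≈ 0.0059524)
w*(-12*(6 + (-2*(-4))*((0*(-5))*((1*(-2 - 1*4))*0)))) = (-12*(6 + (-2*(-4))*((0*(-5))*((1*(-2 - 1*4))*0))))/168 = (-12*(6 + 8*(0*((1*(-2 - 4))*0))))/168 = (-12*(6 + 8*(0*((1*(-6))*0))))/168 = (-12*(6 + 8*(0*(-6*0))))/168 = (-12*(6 + 8*(0*0)))/168 = (-12*(6 + 8*0))/168 = (-12*(6 + 0))/168 = (-12*6)/168 = (1/168)*(-72) = -3/7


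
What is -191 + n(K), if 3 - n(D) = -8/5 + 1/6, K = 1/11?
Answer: -5597/30 ≈ -186.57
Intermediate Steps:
K = 1/11 ≈ 0.090909
n(D) = 133/30 (n(D) = 3 - (-8/5 + 1/6) = 3 - (-8*⅕ + 1*(⅙)) = 3 - (-8/5 + ⅙) = 3 - 1*(-43/30) = 3 + 43/30 = 133/30)
-191 + n(K) = -191 + 133/30 = -5597/30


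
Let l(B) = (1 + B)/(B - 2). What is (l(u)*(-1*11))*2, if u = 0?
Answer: 11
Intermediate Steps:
l(B) = (1 + B)/(-2 + B)
(l(u)*(-1*11))*2 = (((1 + 0)/(-2 + 0))*(-1*11))*2 = ((1/(-2))*(-11))*2 = (-½*1*(-11))*2 = -½*(-11)*2 = (11/2)*2 = 11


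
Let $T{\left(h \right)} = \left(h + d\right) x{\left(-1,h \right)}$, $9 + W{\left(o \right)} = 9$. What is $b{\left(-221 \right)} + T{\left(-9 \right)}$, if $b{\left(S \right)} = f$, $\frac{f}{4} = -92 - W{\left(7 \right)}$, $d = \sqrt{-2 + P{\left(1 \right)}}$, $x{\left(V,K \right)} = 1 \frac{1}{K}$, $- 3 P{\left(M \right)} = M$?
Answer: $-367 - \frac{i \sqrt{21}}{27} \approx -367.0 - 0.16972 i$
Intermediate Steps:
$W{\left(o \right)} = 0$ ($W{\left(o \right)} = -9 + 9 = 0$)
$P{\left(M \right)} = - \frac{M}{3}$
$x{\left(V,K \right)} = \frac{1}{K}$
$d = \frac{i \sqrt{21}}{3}$ ($d = \sqrt{-2 - \frac{1}{3}} = \sqrt{- \frac{7}{3}} = \frac{i \sqrt{21}}{3} \approx 1.5275 i$)
$f = -368$ ($f = 4 \left(-92 - 0\right) = 4 \left(-92 + 0\right) = 4 \left(-92\right) = -368$)
$b{\left(S \right)} = -368$
$T{\left(h \right)} = \frac{h + \frac{i \sqrt{21}}{3}}{h}$
$b{\left(-221 \right)} + T{\left(-9 \right)} = -368 + \frac{-9 + \frac{i \sqrt{21}}{3}}{-9} = -368 - \frac{-9 + \frac{i \sqrt{21}}{3}}{9} = -368 + \left(1 - \frac{i \sqrt{21}}{27}\right) = -367 - \frac{i \sqrt{21}}{27}$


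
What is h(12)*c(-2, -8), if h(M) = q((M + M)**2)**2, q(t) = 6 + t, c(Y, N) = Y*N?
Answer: 5419584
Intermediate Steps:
c(Y, N) = N*Y
h(M) = (6 + 4*M**2)**2 (h(M) = (6 + (M + M)**2)**2 = (6 + (2*M)**2)**2 = (6 + 4*M**2)**2)
h(12)*c(-2, -8) = (4*(3 + 2*12**2)**2)*(-8*(-2)) = (4*(3 + 2*144)**2)*16 = (4*(3 + 288)**2)*16 = (4*291**2)*16 = (4*84681)*16 = 338724*16 = 5419584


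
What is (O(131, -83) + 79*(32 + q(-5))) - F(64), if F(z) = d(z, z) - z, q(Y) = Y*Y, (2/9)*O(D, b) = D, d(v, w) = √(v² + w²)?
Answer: 10313/2 - 64*√2 ≈ 5066.0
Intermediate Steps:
O(D, b) = 9*D/2
q(Y) = Y²
F(z) = -z + √2*√(z²) (F(z) = √(z² + z²) - z = √(2*z²) - z = √2*√(z²) - z = -z + √2*√(z²))
(O(131, -83) + 79*(32 + q(-5))) - F(64) = ((9/2)*131 + 79*(32 + (-5)²)) - (-1*64 + √2*√(64²)) = (1179/2 + 79*(32 + 25)) - (-64 + √2*√4096) = (1179/2 + 79*57) - (-64 + √2*64) = (1179/2 + 4503) - (-64 + 64*√2) = 10185/2 + (64 - 64*√2) = 10313/2 - 64*√2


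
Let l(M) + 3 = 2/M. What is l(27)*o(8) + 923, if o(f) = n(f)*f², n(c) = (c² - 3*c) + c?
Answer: -72589/9 ≈ -8065.4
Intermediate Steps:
l(M) = -3 + 2/M
n(c) = c² - 2*c
o(f) = f³*(-2 + f) (o(f) = (f*(-2 + f))*f² = f³*(-2 + f))
l(27)*o(8) + 923 = (-3 + 2/27)*(8³*(-2 + 8)) + 923 = (-3 + 2*(1/27))*(512*6) + 923 = (-3 + 2/27)*3072 + 923 = -79/27*3072 + 923 = -80896/9 + 923 = -72589/9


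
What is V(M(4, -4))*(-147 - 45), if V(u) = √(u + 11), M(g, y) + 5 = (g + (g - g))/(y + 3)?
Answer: -192*√2 ≈ -271.53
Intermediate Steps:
M(g, y) = -5 + g/(3 + y) (M(g, y) = -5 + (g + (g - g))/(y + 3) = -5 + (g + 0)/(3 + y) = -5 + g/(3 + y))
V(u) = √(11 + u)
V(M(4, -4))*(-147 - 45) = √(11 + (-15 + 4 - 5*(-4))/(3 - 4))*(-147 - 45) = √(11 + (-15 + 4 + 20)/(-1))*(-192) = √(11 - 1*9)*(-192) = √(11 - 9)*(-192) = √2*(-192) = -192*√2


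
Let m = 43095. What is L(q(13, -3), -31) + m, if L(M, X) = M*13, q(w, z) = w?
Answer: 43264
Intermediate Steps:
L(M, X) = 13*M
L(q(13, -3), -31) + m = 13*13 + 43095 = 169 + 43095 = 43264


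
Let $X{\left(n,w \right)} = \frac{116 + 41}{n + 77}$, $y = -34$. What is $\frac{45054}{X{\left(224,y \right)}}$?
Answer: $\frac{13561254}{157} \approx 86377.0$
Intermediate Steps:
$X{\left(n,w \right)} = \frac{157}{77 + n}$
$\frac{45054}{X{\left(224,y \right)}} = \frac{45054}{157 \frac{1}{77 + 224}} = \frac{45054}{157 \cdot \frac{1}{301}} = \frac{45054}{\frac{157}{301}} = 45054 \cdot \frac{301}{157} = \frac{13561254}{157}$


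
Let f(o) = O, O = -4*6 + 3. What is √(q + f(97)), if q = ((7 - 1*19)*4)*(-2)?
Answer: 5*√3 ≈ 8.6602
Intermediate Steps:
q = 96 (q = ((7 - 19)*4)*(-2) = -12*4*(-2) = -48*(-2) = 96)
O = -21 (O = -24 + 3 = -21)
f(o) = -21
√(q + f(97)) = √(96 - 21) = √75 = 5*√3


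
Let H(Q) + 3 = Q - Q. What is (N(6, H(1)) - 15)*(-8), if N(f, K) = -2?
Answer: 136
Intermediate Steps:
H(Q) = -3 (H(Q) = -3 + (Q - Q) = -3 + 0 = -3)
(N(6, H(1)) - 15)*(-8) = (-2 - 15)*(-8) = -17*(-8) = 136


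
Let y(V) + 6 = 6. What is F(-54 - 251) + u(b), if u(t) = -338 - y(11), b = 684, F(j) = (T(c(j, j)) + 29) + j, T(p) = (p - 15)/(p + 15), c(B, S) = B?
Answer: -17774/29 ≈ -612.90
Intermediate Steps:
T(p) = (-15 + p)/(15 + p)
y(V) = 0 (y(V) = -6 + 6 = 0)
F(j) = 29 + j + (-15 + j)/(15 + j) (F(j) = ((-15 + j)/(15 + j) + 29) + j = (29 + (-15 + j)/(15 + j)) + j = 29 + j + (-15 + j)/(15 + j))
u(t) = -338 (u(t) = -338 - 1*0 = -338 + 0 = -338)
F(-54 - 251) + u(b) = (420 + (-54 - 251)² + 45*(-54 - 251))/(15 + (-54 - 251)) - 338 = (420 + (-305)² + 45*(-305))/(15 - 305) - 338 = (420 + 93025 - 13725)/(-290) - 338 = -1/290*79720 - 338 = -7972/29 - 338 = -17774/29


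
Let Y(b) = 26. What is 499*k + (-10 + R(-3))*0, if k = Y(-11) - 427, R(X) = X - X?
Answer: -200099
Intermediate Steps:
R(X) = 0
k = -401 (k = 26 - 427 = -401)
499*k + (-10 + R(-3))*0 = 499*(-401) + (-10 + 0)*0 = -200099 - 10*0 = -200099 + 0 = -200099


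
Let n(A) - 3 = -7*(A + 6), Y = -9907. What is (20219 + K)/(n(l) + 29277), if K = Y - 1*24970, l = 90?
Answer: -2443/4768 ≈ -0.51237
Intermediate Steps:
K = -34877 (K = -9907 - 1*24970 = -9907 - 24970 = -34877)
n(A) = -39 - 7*A (n(A) = 3 - 7*(A + 6) = 3 - 7*(6 + A) = 3 + (-42 - 7*A) = -39 - 7*A)
(20219 + K)/(n(l) + 29277) = (20219 - 34877)/((-39 - 7*90) + 29277) = -14658/((-39 - 630) + 29277) = -14658/(-669 + 29277) = -14658/28608 = -14658*1/28608 = -2443/4768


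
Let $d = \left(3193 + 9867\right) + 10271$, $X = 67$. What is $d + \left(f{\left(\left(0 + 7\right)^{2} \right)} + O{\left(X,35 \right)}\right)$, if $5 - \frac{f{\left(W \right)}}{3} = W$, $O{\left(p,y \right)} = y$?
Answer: $23234$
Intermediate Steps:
$d = 23331$ ($d = 13060 + 10271 = 23331$)
$f{\left(W \right)} = 15 - 3 W$
$d + \left(f{\left(\left(0 + 7\right)^{2} \right)} + O{\left(X,35 \right)}\right) = 23331 + \left(\left(15 - 3 \left(0 + 7\right)^{2}\right) + 35\right) = 23331 + \left(\left(15 - 3 \cdot 7^{2}\right) + 35\right) = 23331 + \left(\left(15 - 147\right) + 35\right) = 23331 + \left(-132 + 35\right) = 23331 - 97 = 23234$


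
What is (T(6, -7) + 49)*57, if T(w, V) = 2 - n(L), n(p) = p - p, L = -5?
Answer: 2907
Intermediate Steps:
n(p) = 0
T(w, V) = 2 (T(w, V) = 2 - 1*0 = 2 + 0 = 2)
(T(6, -7) + 49)*57 = (2 + 49)*57 = 51*57 = 2907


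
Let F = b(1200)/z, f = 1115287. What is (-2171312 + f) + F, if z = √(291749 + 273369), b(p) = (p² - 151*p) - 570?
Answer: -1056025 + 629115*√565118/282559 ≈ -1.0544e+6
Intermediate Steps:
b(p) = -570 + p² - 151*p
z = √565118 ≈ 751.74
F = 629115*√565118/282559 (F = (-570 + 1200² - 151*1200)/(√565118) = (-570 + 1440000 - 181200)*(√565118/565118) = 1258230*(√565118/565118) = 629115*√565118/282559 ≈ 1673.8)
(-2171312 + f) + F = (-2171312 + 1115287) + 629115*√565118/282559 = -1056025 + 629115*√565118/282559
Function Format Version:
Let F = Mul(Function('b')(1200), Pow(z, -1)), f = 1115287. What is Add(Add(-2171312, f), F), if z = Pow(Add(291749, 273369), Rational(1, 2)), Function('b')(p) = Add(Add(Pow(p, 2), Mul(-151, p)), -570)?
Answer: Add(-1056025, Mul(Rational(629115, 282559), Pow(565118, Rational(1, 2)))) ≈ -1.0544e+6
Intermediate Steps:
Function('b')(p) = Add(-570, Pow(p, 2), Mul(-151, p))
z = Pow(565118, Rational(1, 2)) ≈ 751.74
F = Mul(Rational(629115, 282559), Pow(565118, Rational(1, 2))) (F = Mul(Add(-570, Pow(1200, 2), Mul(-151, 1200)), Pow(Pow(565118, Rational(1, 2)), -1)) = Mul(Add(-570, 1440000, -181200), Mul(Rational(1, 565118), Pow(565118, Rational(1, 2)))) = Mul(1258230, Mul(Rational(1, 565118), Pow(565118, Rational(1, 2)))) = Mul(Rational(629115, 282559), Pow(565118, Rational(1, 2))) ≈ 1673.8)
Add(Add(-2171312, f), F) = Add(Add(-2171312, 1115287), Mul(Rational(629115, 282559), Pow(565118, Rational(1, 2)))) = Add(-1056025, Mul(Rational(629115, 282559), Pow(565118, Rational(1, 2))))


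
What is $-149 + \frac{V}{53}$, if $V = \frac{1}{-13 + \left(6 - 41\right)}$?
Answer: $- \frac{379057}{2544} \approx -149.0$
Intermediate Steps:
$V = - \frac{1}{48}$ ($V = \frac{1}{-13 + \left(6 - 41\right)} = \frac{1}{-13 - 35} = \frac{1}{-48} = - \frac{1}{48} \approx -0.020833$)
$-149 + \frac{V}{53} = -149 - \frac{1}{48 \cdot 53} = -149 - \frac{1}{2544} = - \frac{379057}{2544}$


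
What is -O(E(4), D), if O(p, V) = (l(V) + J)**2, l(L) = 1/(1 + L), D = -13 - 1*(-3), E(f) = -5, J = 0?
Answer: -1/81 ≈ -0.012346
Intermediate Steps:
D = -10 (D = -13 + 3 = -10)
O(p, V) = (1 + V)**(-2) (O(p, V) = (1/(1 + V) + 0)**2 = (1/(1 + V))**2 = (1 + V)**(-2))
-O(E(4), D) = -1/(1 - 10)**2 = -1/(-9)**2 = -1*1/81 = -1/81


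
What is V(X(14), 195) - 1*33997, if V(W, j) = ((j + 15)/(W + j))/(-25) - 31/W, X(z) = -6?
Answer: -3059269/90 ≈ -33992.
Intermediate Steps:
V(W, j) = -31/W - (15 + j)/(25*(W + j)) (V(W, j) = ((15 + j)/(W + j))*(-1/25) - 31/W = -(15 + j)/(25*(W + j)) - 31/W = -31/W - (15 + j)/(25*(W + j)))
V(X(14), 195) - 1*33997 = (1/25)*(-790*(-6) - 775*195 - 1*(-6)*195)/(-6*(-6 + 195)) - 1*33997 = (1/25)*(-⅙)*(4740 - 151125 + 1170)/189 - 33997 = (1/25)*(-⅙)*(1/189)*(-145215) - 33997 = 461/90 - 33997 = -3059269/90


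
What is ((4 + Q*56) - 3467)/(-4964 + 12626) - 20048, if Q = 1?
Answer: -153611183/7662 ≈ -20048.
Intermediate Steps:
((4 + Q*56) - 3467)/(-4964 + 12626) - 20048 = ((4 + 1*56) - 3467)/(-4964 + 12626) - 20048 = ((4 + 56) - 3467)/7662 - 20048 = (60 - 3467)*(1/7662) - 20048 = -3407*1/7662 - 20048 = -3407/7662 - 20048 = -153611183/7662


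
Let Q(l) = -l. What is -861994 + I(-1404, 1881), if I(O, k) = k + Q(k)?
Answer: -861994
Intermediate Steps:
I(O, k) = 0 (I(O, k) = k - k = 0)
-861994 + I(-1404, 1881) = -861994 + 0 = -861994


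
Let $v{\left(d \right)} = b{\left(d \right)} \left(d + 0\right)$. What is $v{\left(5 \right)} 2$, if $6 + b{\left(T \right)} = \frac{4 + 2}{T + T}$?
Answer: $-54$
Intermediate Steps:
$b{\left(T \right)} = -6 + \frac{3}{T}$ ($b{\left(T \right)} = -6 + \frac{4 + 2}{T + T} = -6 + \frac{6}{2 T} = -6 + 6 \frac{1}{2 T} = -6 + \frac{3}{T}$)
$v{\left(d \right)} = d \left(-6 + \frac{3}{d}\right)$ ($v{\left(d \right)} = \left(-6 + \frac{3}{d}\right) \left(d + 0\right) = \left(-6 + \frac{3}{d}\right) d = d \left(-6 + \frac{3}{d}\right)$)
$v{\left(5 \right)} 2 = \left(3 - 30\right) 2 = \left(-27\right) 2 = -54$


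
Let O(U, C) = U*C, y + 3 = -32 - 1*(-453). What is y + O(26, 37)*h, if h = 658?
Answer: 633414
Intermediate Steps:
y = 418 (y = -3 + (-32 - 1*(-453)) = -3 + (-32 + 453) = -3 + 421 = 418)
O(U, C) = C*U
y + O(26, 37)*h = 418 + (37*26)*658 = 418 + 962*658 = 418 + 632996 = 633414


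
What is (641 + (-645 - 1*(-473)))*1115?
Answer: 522935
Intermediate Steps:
(641 + (-645 - 1*(-473)))*1115 = (641 + (-645 + 473))*1115 = (641 - 172)*1115 = 469*1115 = 522935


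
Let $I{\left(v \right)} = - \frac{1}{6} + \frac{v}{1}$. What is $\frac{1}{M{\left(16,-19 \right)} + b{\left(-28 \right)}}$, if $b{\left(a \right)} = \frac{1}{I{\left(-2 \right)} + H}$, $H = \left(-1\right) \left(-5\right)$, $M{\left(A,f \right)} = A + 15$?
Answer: $\frac{17}{533} \approx 0.031895$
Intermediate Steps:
$I{\left(v \right)} = - \frac{1}{6} + v$ ($I{\left(v \right)} = \left(-1\right) \frac{1}{6} + v 1 = - \frac{1}{6} + v$)
$M{\left(A,f \right)} = 15 + A$
$H = 5$
$b{\left(a \right)} = \frac{6}{17}$ ($b{\left(a \right)} = \frac{1}{\left(- \frac{1}{6} - 2\right) + 5} = \frac{1}{- \frac{13}{6} + 5} = \frac{1}{\frac{17}{6}} = \frac{6}{17}$)
$\frac{1}{M{\left(16,-19 \right)} + b{\left(-28 \right)}} = \frac{1}{\left(15 + 16\right) + \frac{6}{17}} = \frac{1}{31 + \frac{6}{17}} = \frac{1}{\frac{533}{17}} = \frac{17}{533}$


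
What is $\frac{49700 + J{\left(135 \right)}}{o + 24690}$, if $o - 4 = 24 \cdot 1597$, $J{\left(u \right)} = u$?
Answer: $\frac{49835}{63022} \approx 0.79076$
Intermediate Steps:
$o = 38332$ ($o = 4 + 24 \cdot 1597 = 4 + 38328 = 38332$)
$\frac{49700 + J{\left(135 \right)}}{o + 24690} = \frac{49700 + 135}{38332 + 24690} = \frac{49835}{63022}$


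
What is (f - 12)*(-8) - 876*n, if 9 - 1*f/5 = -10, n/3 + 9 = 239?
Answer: -605104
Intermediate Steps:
n = 690 (n = -27 + 3*239 = -27 + 717 = 690)
f = 95 (f = 45 - 5*(-10) = 45 + 50 = 95)
(f - 12)*(-8) - 876*n = (95 - 12)*(-8) - 876*690 = 83*(-8) - 604440 = -664 - 604440 = -605104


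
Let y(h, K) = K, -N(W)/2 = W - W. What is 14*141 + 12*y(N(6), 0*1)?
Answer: 1974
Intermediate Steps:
N(W) = 0 (N(W) = -2*(W - W) = -2*0 = 0)
14*141 + 12*y(N(6), 0*1) = 14*141 + 12*(0*1) = 1974 + 12*0 = 1974 + 0 = 1974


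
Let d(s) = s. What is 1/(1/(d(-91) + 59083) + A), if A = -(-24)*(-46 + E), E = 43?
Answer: -58992/4247423 ≈ -0.013889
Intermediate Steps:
A = -72 (A = -(-24)*(-46 + 43) = -(-24)*(-3) = -1*72 = -72)
1/(1/(d(-91) + 59083) + A) = 1/(1/(-91 + 59083) - 72) = 1/(1/58992 - 72) = 1/(-4247423/58992) = -58992/4247423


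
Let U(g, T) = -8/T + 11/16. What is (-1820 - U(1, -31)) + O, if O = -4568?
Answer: -3168917/496 ≈ -6388.9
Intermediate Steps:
U(g, T) = 11/16 - 8/T (U(g, T) = -8/T + 11*(1/16) = -8/T + 11/16 = 11/16 - 8/T)
(-1820 - U(1, -31)) + O = (-1820 - (11/16 - 8/(-31))) - 4568 = (-1820 - (11/16 - 8*(-1/31))) - 4568 = (-1820 - (11/16 + 8/31)) - 4568 = (-1820 - 1*469/496) - 4568 = (-1820 - 469/496) - 4568 = -903189/496 - 4568 = -3168917/496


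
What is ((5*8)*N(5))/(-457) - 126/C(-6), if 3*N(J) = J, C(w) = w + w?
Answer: 28391/2742 ≈ 10.354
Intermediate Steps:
C(w) = 2*w
N(J) = J/3
((5*8)*N(5))/(-457) - 126/C(-6) = ((5*8)*((⅓)*5))/(-457) - 126/(2*(-6)) = (40*(5/3))*(-1/457) - 126/(-12) = (200/3)*(-1/457) - 126*(-1/12) = -200/1371 + 21/2 = 28391/2742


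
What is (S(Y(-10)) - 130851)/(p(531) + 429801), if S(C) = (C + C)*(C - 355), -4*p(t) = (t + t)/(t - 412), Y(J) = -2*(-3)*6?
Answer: -12202974/34097369 ≈ -0.35789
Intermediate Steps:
Y(J) = 36 (Y(J) = 6*6 = 36)
p(t) = -t/(2*(-412 + t)) (p(t) = -(t + t)/(4*(t - 412)) = -2*t/(4*(-412 + t)) = -t/(2*(-412 + t)))
S(C) = 2*C*(-355 + C) (S(C) = (2*C)*(-355 + C) = 2*C*(-355 + C))
(S(Y(-10)) - 130851)/(p(531) + 429801) = (2*36*(-355 + 36) - 130851)/(-1*531/(-824 + 2*531) + 429801) = (2*36*(-319) - 130851)/(-1*531/(-824 + 1062) + 429801) = (-22968 - 130851)/(-1*531/238 + 429801) = -153819/(-1*531*1/238 + 429801) = -153819/(-531/238 + 429801) = -153819/102292107/238 = -153819*238/102292107 = -12202974/34097369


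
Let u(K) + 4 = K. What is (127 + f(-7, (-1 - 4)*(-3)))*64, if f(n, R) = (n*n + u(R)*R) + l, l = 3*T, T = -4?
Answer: 21056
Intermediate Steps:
u(K) = -4 + K
l = -12 (l = 3*(-4) = -12)
f(n, R) = -12 + n² + R*(-4 + R) (f(n, R) = (n*n + (-4 + R)*R) - 12 = (n² + R*(-4 + R)) - 12 = -12 + n² + R*(-4 + R))
(127 + f(-7, (-1 - 4)*(-3)))*64 = (127 + (-12 + (-7)² + ((-1 - 4)*(-3))*(-4 + (-1 - 4)*(-3))))*64 = (127 + (-12 + 49 + (-5*(-3))*(-4 - 5*(-3))))*64 = (127 + (-12 + 49 + 15*(-4 + 15)))*64 = (127 + (-12 + 49 + 15*11))*64 = (127 + (-12 + 49 + 165))*64 = (127 + 202)*64 = 329*64 = 21056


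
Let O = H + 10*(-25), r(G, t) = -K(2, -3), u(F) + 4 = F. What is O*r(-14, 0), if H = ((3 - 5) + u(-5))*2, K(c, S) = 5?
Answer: 1360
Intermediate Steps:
u(F) = -4 + F
r(G, t) = -5 (r(G, t) = -1*5 = -5)
H = -22 (H = ((3 - 5) + (-4 - 5))*2 = (-2 - 9)*2 = -11*2 = -22)
O = -272 (O = -22 + 10*(-25) = -22 - 250 = -272)
O*r(-14, 0) = -272*(-5) = 1360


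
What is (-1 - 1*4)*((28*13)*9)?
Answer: -16380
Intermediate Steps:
(-1 - 1*4)*((28*13)*9) = (-1 - 4)*(364*9) = -5*3276 = -16380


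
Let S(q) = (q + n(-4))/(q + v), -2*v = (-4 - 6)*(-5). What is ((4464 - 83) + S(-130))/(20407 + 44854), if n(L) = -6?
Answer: 679191/10115455 ≈ 0.067144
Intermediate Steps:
v = -25 (v = -(-4 - 6)*(-5)/2 = -(-5)*(-5) = -½*50 = -25)
S(q) = (-6 + q)/(-25 + q) (S(q) = (q - 6)/(q - 25) = (-6 + q)/(-25 + q))
((4464 - 83) + S(-130))/(20407 + 44854) = ((4464 - 83) + (-6 - 130)/(-25 - 130))/(20407 + 44854) = (4381 - 136/(-155))/65261 = (4381 - 1/155*(-136))*(1/65261) = (4381 + 136/155)*(1/65261) = (679191/155)*(1/65261) = 679191/10115455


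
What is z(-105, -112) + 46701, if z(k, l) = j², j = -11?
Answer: 46822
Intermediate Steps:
z(k, l) = 121 (z(k, l) = (-11)² = 121)
z(-105, -112) + 46701 = 121 + 46701 = 46822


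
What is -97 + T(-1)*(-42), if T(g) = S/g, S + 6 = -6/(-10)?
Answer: -1619/5 ≈ -323.80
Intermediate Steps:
S = -27/5 (S = -6 - 6/(-10) = -6 - 6*(-⅒) = -6 + ⅗ = -27/5 ≈ -5.4000)
T(g) = -27/(5*g)
-97 + T(-1)*(-42) = -97 - 27/5/(-1)*(-42) = -97 - 27/5*(-1)*(-42) = -97 + (27/5)*(-42) = -97 - 1134/5 = -1619/5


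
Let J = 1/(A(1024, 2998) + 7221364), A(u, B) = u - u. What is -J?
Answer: -1/7221364 ≈ -1.3848e-7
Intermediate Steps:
A(u, B) = 0
J = 1/7221364 (J = 1/(0 + 7221364) = 1/7221364 ≈ 1.3848e-7)
-J = -1*1/7221364 = -1/7221364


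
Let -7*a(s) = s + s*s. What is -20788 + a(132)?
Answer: -23296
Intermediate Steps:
a(s) = -s/7 - s**2/7 (a(s) = -(s + s*s)/7 = -(s + s**2)/7 = -s/7 - s**2/7)
-20788 + a(132) = -20788 - 1/7*132*(1 + 132) = -20788 - 1/7*132*133 = -20788 - 2508 = -23296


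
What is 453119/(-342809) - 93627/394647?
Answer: -70306077412/45096181141 ≈ -1.5590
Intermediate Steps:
453119/(-342809) - 93627/394647 = 453119*(-1/342809) - 93627*1/394647 = -453119/342809 - 31209/131549 = -70306077412/45096181141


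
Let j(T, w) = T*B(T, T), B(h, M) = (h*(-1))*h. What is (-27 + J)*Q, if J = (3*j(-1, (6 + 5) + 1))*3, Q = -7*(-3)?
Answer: -378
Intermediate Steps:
B(h, M) = -h² (B(h, M) = (-h)*h = -h²)
j(T, w) = -T³ (j(T, w) = T*(-T²) = -T³)
Q = 21
J = 9 (J = (3*(-1*(-1)³))*3 = (3*(-1*(-1)))*3 = (3*1)*3 = 3*3 = 9)
(-27 + J)*Q = (-27 + 9)*21 = -18*21 = -378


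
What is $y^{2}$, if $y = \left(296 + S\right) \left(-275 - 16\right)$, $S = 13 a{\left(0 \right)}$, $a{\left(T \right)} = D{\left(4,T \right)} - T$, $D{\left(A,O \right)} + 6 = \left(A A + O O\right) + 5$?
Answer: $20414980161$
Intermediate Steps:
$D{\left(A,O \right)} = -1 + A^{2} + O^{2}$ ($D{\left(A,O \right)} = -6 + \left(\left(A A + O O\right) + 5\right) = -6 + \left(\left(A^{2} + O^{2}\right) + 5\right) = -6 + \left(5 + A^{2} + O^{2}\right) = -1 + A^{2} + O^{2}$)
$a{\left(T \right)} = 15 + T^{2} - T$ ($a{\left(T \right)} = \left(-1 + 4^{2} + T^{2}\right) - T = \left(-1 + 16 + T^{2}\right) - T = \left(15 + T^{2}\right) - T = 15 + T^{2} - T$)
$S = 195$ ($S = 13 \left(15 + 0^{2} - 0\right) = 13 \left(15 + 0 + 0\right) = 13 \cdot 15 = 195$)
$y = -142881$ ($y = \left(296 + 195\right) \left(-275 - 16\right) = 491 \left(-291\right) = -142881$)
$y^{2} = \left(-142881\right)^{2} = 20414980161$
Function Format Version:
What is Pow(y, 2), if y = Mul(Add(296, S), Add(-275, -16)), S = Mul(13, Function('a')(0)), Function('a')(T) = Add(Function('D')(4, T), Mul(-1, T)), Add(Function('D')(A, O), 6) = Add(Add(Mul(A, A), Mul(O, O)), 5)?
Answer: 20414980161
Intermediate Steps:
Function('D')(A, O) = Add(-1, Pow(A, 2), Pow(O, 2)) (Function('D')(A, O) = Add(-6, Add(Add(Mul(A, A), Mul(O, O)), 5)) = Add(-6, Add(Add(Pow(A, 2), Pow(O, 2)), 5)) = Add(-6, Add(5, Pow(A, 2), Pow(O, 2))) = Add(-1, Pow(A, 2), Pow(O, 2)))
Function('a')(T) = Add(15, Pow(T, 2), Mul(-1, T)) (Function('a')(T) = Add(Add(-1, Pow(4, 2), Pow(T, 2)), Mul(-1, T)) = Add(Add(-1, 16, Pow(T, 2)), Mul(-1, T)) = Add(Add(15, Pow(T, 2)), Mul(-1, T)) = Add(15, Pow(T, 2), Mul(-1, T)))
S = 195 (S = Mul(13, Add(15, Pow(0, 2), Mul(-1, 0))) = Mul(13, Add(15, 0, 0)) = Mul(13, 15) = 195)
y = -142881 (y = Mul(Add(296, 195), Add(-275, -16)) = Mul(491, -291) = -142881)
Pow(y, 2) = Pow(-142881, 2) = 20414980161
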